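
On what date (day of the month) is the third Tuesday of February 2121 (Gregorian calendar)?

18

February 1, 2121 is a Saturday, so the first Tuesday is the 4th.
The third Tuesday is 4 + 14 = 18.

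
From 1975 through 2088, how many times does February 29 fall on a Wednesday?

Leap years in 1975–2088: 29 of them.
Feb 29 weekday advances by 5 (mod 7) from one leap year to the next four years later (or differs when a century non-leap intervenes).
Leap-day weekdays: 1976:Sun 1980:Fri 1984:Wed✓ 1988:Mon 1992:Sat 1996:Thu 2000:Tue 2004:Sun 2008:Fri 2012:Wed✓ 2016:Mon 2020:Sat 2024:Thu …(3 more)… 2040:Wed✓ 2044:Mon 2048:Sat 2052:Thu 2056:Tue 2060:Sun 2064:Fri 2068:Wed✓ 2072:Mon 2076:Sat 2080:Thu 2084:Tue 2088:Sun
Wednesday: 1984, 2012, 2040, 2068 → 4.

4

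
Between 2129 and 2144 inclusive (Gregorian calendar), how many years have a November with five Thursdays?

November has 30 days; it has five Thursdays when Thursday falls among the first (month-length − 28) days — i.e. when November 1 is one of Thursday/Wednesday.
November 1 by year: 2129:Tue 2130:Wed✓ 2131:Thu✓ 2132:Sat 2133:Sun 2134:Mon 2135:Tue 2136:Thu✓ 2137:Fri 2138:Sat 2139:Sun 2140:Tue 2141:Wed✓ 2142:Thu✓ 2143:Fri 2144:Sun
Years with five Thursdays: 2130, 2131, 2136, 2141, 2142 → 5.

5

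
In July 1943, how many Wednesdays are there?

4

July 1943 has 31 days and begins on Thursday.
The first Wednesday is July 7.
Wednesdays fall on 7, 14, 21, 28 — that's 4.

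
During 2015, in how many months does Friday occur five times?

A month of length L has five Fridays iff its first Friday is on day ≤ L−28 (so day 1–3 in a 31-day month, 1–2 in a 30-day month, day 1 in a leap February).
Checking each month of 2015: Jan starts Thu (31d) ✓; Feb starts Sun (28d); Mar starts Sun (31d); Apr starts Wed (30d); May starts Fri (31d) ✓; Jun starts Mon (30d); Jul starts Wed (31d) ✓; Aug starts Sat (31d); Sep starts Tue (30d); Oct starts Thu (31d) ✓; Nov starts Sun (30d); Dec starts Tue (31d).
Five-Friday months: January, May, July, October → 4.

4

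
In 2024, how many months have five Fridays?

4

A month of length L has five Fridays iff its first Friday is on day ≤ L−28 (so day 1–3 in a 31-day month, 1–2 in a 30-day month, day 1 in a leap February).
Checking each month of 2024: Jan starts Mon (31d); Feb starts Thu (29d); Mar starts Fri (31d) ✓; Apr starts Mon (30d); May starts Wed (31d) ✓; Jun starts Sat (30d); Jul starts Mon (31d); Aug starts Thu (31d) ✓; Sep starts Sun (30d); Oct starts Tue (31d); Nov starts Fri (30d) ✓; Dec starts Sun (31d).
Five-Friday months: March, May, August, November → 4.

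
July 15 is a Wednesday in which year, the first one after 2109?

From one year to the next, a fixed date's weekday advances by 1, or by 2 when a Feb 29 lies between the two dates.
2109: July 15 is Monday.
2110: Tuesday (+1)
2111: Wednesday (+1)
July 15 falls on a Wednesday in 2111.

2111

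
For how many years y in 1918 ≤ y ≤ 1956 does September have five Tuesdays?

September has 30 days; it has five Tuesdays when Tuesday falls among the first (month-length − 28) days — i.e. when September 1 is one of Tuesday/Monday.
September 1 by year: 1918:Sun 1919:Mon✓ 1920:Wed 1921:Thu 1922:Fri 1923:Sat 1924:Mon✓ 1925:Tue✓ 1926:Wed 1927:Thu 1928:Sat 1929:Sun 1930:Mon✓ 1931:Tue✓ 1932:Thu …(9 more)… 1942:Tue✓ 1943:Wed 1944:Fri 1945:Sat 1946:Sun 1947:Mon✓ 1948:Wed 1949:Thu 1950:Fri 1951:Sat 1952:Mon✓ 1953:Tue✓ 1954:Wed 1955:Thu 1956:Sat
Years with five Tuesdays: 1919, 1924, 1925, 1930, 1931, 1936, 1941, 1942, 1947, 1952, 1953 → 11.

11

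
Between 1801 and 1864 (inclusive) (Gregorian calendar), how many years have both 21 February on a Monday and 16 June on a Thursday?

Check each year's weekday for 21 February and 16 June:
  1801: Sat/Tue  1802: Sun/Wed  1803: Mon/Thu ✓  1804: Tue/Sat  1805: Thu/Sun  1806: Fri/Mon  1807: Sat/Tue  1808: Sun/Thu  1809: Tue/Fri  1810: Wed/Sat  1811: Thu/Sun  1812: Fri/Tue  1813: Sun/Wed  1814: Mon/Thu ✓  …(36 more)…  1851: Fri/Mon  1852: Sat/Wed  1853: Mon/Thu ✓  1854: Tue/Fri  1855: Wed/Sat  1856: Thu/Mon  1857: Sat/Tue  1858: Sun/Wed  1859: Mon/Thu ✓  1860: Tue/Sat  1861: Thu/Sun  1862: Fri/Mon  1863: Sat/Tue  1864: Sun/Thu
Both conditions hold in: 1803, 1814, 1825, 1831, 1842, 1853, 1859 — 7.

7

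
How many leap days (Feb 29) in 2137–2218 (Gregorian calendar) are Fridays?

2

Leap years in 2137–2218: 19 of them.
Feb 29 weekday advances by 5 (mod 7) from one leap year to the next four years later (or differs when a century non-leap intervenes).
Leap-day weekdays: 2140:Mon 2144:Sat 2148:Thu 2152:Tue 2156:Sun 2160:Fri✓ 2164:Wed 2168:Mon 2172:Sat 2176:Thu 2180:Tue 2184:Sun 2188:Fri✓ 2192:Wed 2196:Mon 2204:Wed 2208:Mon 2212:Sat 2216:Thu
Friday: 2160, 2188 → 2.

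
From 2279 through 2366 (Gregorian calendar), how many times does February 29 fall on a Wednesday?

Leap years in 2279–2366: 21 of them.
Feb 29 weekday advances by 5 (mod 7) from one leap year to the next four years later (or differs when a century non-leap intervenes).
Leap-day weekdays: 2280:Sun 2284:Fri 2288:Wed✓ 2292:Mon 2296:Sat 2304:Mon 2308:Sat 2312:Thu 2316:Tue 2320:Sun 2324:Fri 2328:Wed✓ 2332:Mon 2336:Sat 2340:Thu 2344:Tue 2348:Sun 2352:Fri 2356:Wed✓ 2360:Mon 2364:Sat
Wednesday: 2288, 2328, 2356 → 3.

3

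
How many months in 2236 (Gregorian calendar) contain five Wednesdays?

A month of length L has five Wednesdays iff its first Wednesday is on day ≤ L−28 (so day 1–3 in a 31-day month, 1–2 in a 30-day month, day 1 in a leap February).
Checking each month of 2236: Jan starts Fri (31d); Feb starts Mon (29d); Mar starts Tue (31d) ✓; Apr starts Fri (30d); May starts Sun (31d); Jun starts Wed (30d) ✓; Jul starts Fri (31d); Aug starts Mon (31d) ✓; Sep starts Thu (30d); Oct starts Sat (31d); Nov starts Tue (30d) ✓; Dec starts Thu (31d).
Five-Wednesday months: March, June, August, November → 4.

4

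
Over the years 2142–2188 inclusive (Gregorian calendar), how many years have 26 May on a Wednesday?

Track 26 May's weekday year by year (advancing +1, or +2 across a Feb 29):
  2142: Sat  2143: Sun (+1)  2144: Tue (+2)  2145: Wed (+1) ✓  2146: Thu (+1)
  2147: Fri (+1)  2148: Sun (+2)  2149: Mon (+1)  2150: Tue (+1)  2151: Wed (+1) ✓
  2152: Fri (+2)  2153: Sat (+1)  2154: Sun (+1)  2155: Mon (+1)  … (19 more years) …
  2175: Fri (+1)  2176: Sun (+2)  2177: Mon (+1)  2178: Tue (+1)  2179: Wed (+1) ✓
  2180: Fri (+2)  2181: Sat (+1)  2182: Sun (+1)  2183: Mon (+1)  2184: Wed (+2) ✓
  2185: Thu (+1)  2186: Fri (+1)  2187: Sat (+1)  2188: Mon (+2)
Wednesday years: 2145, 2151, 2156, 2162, 2173, 2179, 2184 — 7 in total.

7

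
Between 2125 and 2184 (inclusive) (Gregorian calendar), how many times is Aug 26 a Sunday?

9

Track Aug 26's weekday year by year (advancing +1, or +2 across a Feb 29):
  2125: Sun ✓  2126: Mon (+1)  2127: Tue (+1)  2128: Thu (+2)  2129: Fri (+1)
  2130: Sat (+1)  2131: Sun (+1) ✓  2132: Tue (+2)  2133: Wed (+1)  2134: Thu (+1)
  2135: Fri (+1)  2136: Sun (+2) ✓  2137: Mon (+1)  2138: Tue (+1)  … (32 more years) …
  2171: Mon (+1)  2172: Wed (+2)  2173: Thu (+1)  2174: Fri (+1)  2175: Sat (+1)
  2176: Mon (+2)  2177: Tue (+1)  2178: Wed (+1)  2179: Thu (+1)  2180: Sat (+2)
  2181: Sun (+1) ✓  2182: Mon (+1)  2183: Tue (+1)  2184: Thu (+2)
Sunday years: 2125, 2131, 2136, 2142, 2153, 2159, 2164, 2170, 2181 — 9 in total.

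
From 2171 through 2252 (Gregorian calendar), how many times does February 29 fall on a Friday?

2

Leap years in 2171–2252: 20 of them.
Feb 29 weekday advances by 5 (mod 7) from one leap year to the next four years later (or differs when a century non-leap intervenes).
Leap-day weekdays: 2172:Sat 2176:Thu 2180:Tue 2184:Sun 2188:Fri✓ 2192:Wed 2196:Mon 2204:Wed 2208:Mon 2212:Sat 2216:Thu 2220:Tue 2224:Sun 2228:Fri✓ 2232:Wed 2236:Mon 2240:Sat 2244:Thu 2248:Tue 2252:Sun
Friday: 2188, 2228 → 2.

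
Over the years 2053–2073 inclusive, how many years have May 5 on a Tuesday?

3

Track May 5's weekday year by year (advancing +1, or +2 across a Feb 29):
  2053: Mon  2054: Tue (+1) ✓  2055: Wed (+1)  2056: Fri (+2)  2057: Sat (+1)
  2058: Sun (+1)  2059: Mon (+1)  2060: Wed (+2)  2061: Thu (+1)  2062: Fri (+1)
  2063: Sat (+1)  2064: Mon (+2)  2065: Tue (+1) ✓  2066: Wed (+1)  2067: Thu (+1)
  2068: Sat (+2)  2069: Sun (+1)  2070: Mon (+1)  2071: Tue (+1) ✓  2072: Thu (+2)
  2073: Fri (+1)
Tuesday years: 2054, 2065, 2071 — 3 in total.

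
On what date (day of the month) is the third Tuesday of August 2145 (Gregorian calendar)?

August 1, 2145 is a Sunday, so the first Tuesday is the 3rd.
The third Tuesday is 3 + 14 = 17.

17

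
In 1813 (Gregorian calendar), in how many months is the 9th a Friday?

2

Check the 9th of each month of 1813: Jan 9: Sat, Feb 9: Tue, Mar 9: Tue, Apr 9: Fri, May 9: Sun, Jun 9: Wed, Jul 9: Fri, Aug 9: Mon, Sep 9: Thu, Oct 9: Sat, Nov 9: Tue, Dec 9: Thu.
Friday occurs in April, July — 2 months.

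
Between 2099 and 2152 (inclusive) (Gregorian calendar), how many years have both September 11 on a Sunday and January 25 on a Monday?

2

Check each year's weekday for September 11 and January 25:
  2099: Fri/Sun  2100: Sat/Mon  2101: Sun/Tue  2102: Mon/Wed  2103: Tue/Thu  2104: Thu/Fri  2105: Fri/Sun  2106: Sat/Mon  2107: Sun/Tue  2108: Tue/Wed  2109: Wed/Fri  2110: Thu/Sat  2111: Fri/Sun  2112: Sun/Mon ✓  …(26 more)…  2139: Fri/Sun  2140: Sun/Mon ✓  2141: Mon/Wed  2142: Tue/Thu  2143: Wed/Fri  2144: Fri/Sat  2145: Sat/Mon  2146: Sun/Tue  2147: Mon/Wed  2148: Wed/Thu  2149: Thu/Sat  2150: Fri/Sun  2151: Sat/Mon  2152: Mon/Tue
Both conditions hold in: 2112, 2140 — 2.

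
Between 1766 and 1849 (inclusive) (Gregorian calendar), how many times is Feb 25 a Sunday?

Track Feb 25's weekday year by year (advancing +1, or +2 across a Feb 29):
  1766: Tue  1767: Wed (+1)  1768: Thu (+1)  1769: Sat (+2)  1770: Sun (+1) ✓
  1771: Mon (+1)  1772: Tue (+1)  1773: Thu (+2)  1774: Fri (+1)  1775: Sat (+1)
  1776: Sun (+1) ✓  1777: Tue (+2)  1778: Wed (+1)  1779: Thu (+1)  … (56 more years) …
  1836: Thu (+1)  1837: Sat (+2)  1838: Sun (+1) ✓  1839: Mon (+1)  1840: Tue (+1)
  1841: Thu (+2)  1842: Fri (+1)  1843: Sat (+1)  1844: Sun (+1) ✓  1845: Tue (+2)
  1846: Wed (+1)  1847: Thu (+1)  1848: Fri (+1)  1849: Sun (+2) ✓
Sunday years: 1770, 1776, 1781, 1787, 1798, 1810, 1816, 1821, 1827, 1838, 1844, 1849 — 12 in total.

12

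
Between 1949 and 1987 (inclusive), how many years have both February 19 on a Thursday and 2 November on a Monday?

5

Check each year's weekday for February 19 and 2 November:
  1949: Sat/Wed  1950: Sun/Thu  1951: Mon/Fri  1952: Tue/Sun  1953: Thu/Mon ✓  1954: Fri/Tue  1955: Sat/Wed  1956: Sun/Fri  1957: Tue/Sat  1958: Wed/Sun  1959: Thu/Mon ✓  1960: Fri/Wed  1961: Sun/Thu  1962: Mon/Fri  …(11 more)…  1974: Tue/Sat  1975: Wed/Sun  1976: Thu/Tue  1977: Sat/Wed  1978: Sun/Thu  1979: Mon/Fri  1980: Tue/Sun  1981: Thu/Mon ✓  1982: Fri/Tue  1983: Sat/Wed  1984: Sun/Fri  1985: Tue/Sat  1986: Wed/Sun  1987: Thu/Mon ✓
Both conditions hold in: 1953, 1959, 1970, 1981, 1987 — 5.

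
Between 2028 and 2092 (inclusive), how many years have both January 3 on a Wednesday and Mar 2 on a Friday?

Check each year's weekday for January 3 and Mar 2:
  2028: Mon/Thu  2029: Wed/Fri ✓  2030: Thu/Sat  2031: Fri/Sun  2032: Sat/Tue  2033: Mon/Wed  2034: Tue/Thu  2035: Wed/Fri ✓  2036: Thu/Sun  2037: Sat/Mon  2038: Sun/Tue  2039: Mon/Wed  2040: Tue/Fri  2041: Thu/Sat  …(37 more)…  2079: Tue/Thu  2080: Wed/Sat  2081: Fri/Sun  2082: Sat/Mon  2083: Sun/Tue  2084: Mon/Thu  2085: Wed/Fri ✓  2086: Thu/Sat  2087: Fri/Sun  2088: Sat/Tue  2089: Mon/Wed  2090: Tue/Thu  2091: Wed/Fri ✓  2092: Thu/Sun
Both conditions hold in: 2029, 2035, 2046, 2057, 2063, 2074, 2085, 2091 — 8.

8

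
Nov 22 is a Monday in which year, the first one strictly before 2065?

From one year to the next, a fixed date's weekday advances by 1, or by 2 when a Feb 29 lies between the two dates.
2065: November 22 is Sunday.
2064: Saturday (−1)
2063: Thursday (−2)
2062: Wednesday (−1)
2061: Tuesday (−1)
2060: Monday (−1)
Nov 22 falls on a Monday in 2060.

2060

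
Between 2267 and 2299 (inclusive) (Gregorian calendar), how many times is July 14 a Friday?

5

Track July 14's weekday year by year (advancing +1, or +2 across a Feb 29):
  2267: Sun  2268: Tue (+2)  2269: Wed (+1)  2270: Thu (+1)  2271: Fri (+1) ✓
  2272: Sun (+2)  2273: Mon (+1)  2274: Tue (+1)  2275: Wed (+1)  2276: Fri (+2) ✓
  2277: Sat (+1)  2278: Sun (+1)  2279: Mon (+1)  2280: Wed (+2)  … (5 more years) …
  2286: Wed (+1)  2287: Thu (+1)  2288: Sat (+2)  2289: Sun (+1)  2290: Mon (+1)
  2291: Tue (+1)  2292: Thu (+2)  2293: Fri (+1) ✓  2294: Sat (+1)  2295: Sun (+1)
  2296: Tue (+2)  2297: Wed (+1)  2298: Thu (+1)  2299: Fri (+1) ✓
Friday years: 2271, 2276, 2282, 2293, 2299 — 5 in total.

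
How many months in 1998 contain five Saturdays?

A month of length L has five Saturdays iff its first Saturday is on day ≤ L−28 (so day 1–3 in a 31-day month, 1–2 in a 30-day month, day 1 in a leap February).
Checking each month of 1998: Jan starts Thu (31d) ✓; Feb starts Sun (28d); Mar starts Sun (31d); Apr starts Wed (30d); May starts Fri (31d) ✓; Jun starts Mon (30d); Jul starts Wed (31d); Aug starts Sat (31d) ✓; Sep starts Tue (30d); Oct starts Thu (31d) ✓; Nov starts Sun (30d); Dec starts Tue (31d).
Five-Saturday months: January, May, August, October → 4.

4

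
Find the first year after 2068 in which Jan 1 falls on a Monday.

Jan 1 advances by 2 weekdays after a leap year and by 1 after a common year.
2068: Jan 1 is Sunday (leap).
2069: Tuesday
2070: Wednesday
2071: Thursday
2072: Friday (leap)
2073: Sunday
2074: Monday
2074 begins on a Monday

2074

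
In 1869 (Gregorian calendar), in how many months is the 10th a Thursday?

Check the 10th of each month of 1869: Jan 10: Sun, Feb 10: Wed, Mar 10: Wed, Apr 10: Sat, May 10: Mon, Jun 10: Thu, Jul 10: Sat, Aug 10: Tue, Sep 10: Fri, Oct 10: Sun, Nov 10: Wed, Dec 10: Fri.
Thursday occurs in June — 1 month.

1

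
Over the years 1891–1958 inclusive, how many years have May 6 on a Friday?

Track May 6's weekday year by year (advancing +1, or +2 across a Feb 29):
  1891: Wed  1892: Fri (+2) ✓  1893: Sat (+1)  1894: Sun (+1)  1895: Mon (+1)
  1896: Wed (+2)  1897: Thu (+1)  1898: Fri (+1) ✓  1899: Sat (+1)  1900: Sun (+1)
  1901: Mon (+1)  1902: Tue (+1)  1903: Wed (+1)  1904: Fri (+2) ✓  … (40 more years) …
  1945: Sun (+1)  1946: Mon (+1)  1947: Tue (+1)  1948: Thu (+2)  1949: Fri (+1) ✓
  1950: Sat (+1)  1951: Sun (+1)  1952: Tue (+2)  1953: Wed (+1)  1954: Thu (+1)
  1955: Fri (+1) ✓  1956: Sun (+2)  1957: Mon (+1)  1958: Tue (+1)
Friday years: 1892, 1898, 1904, 1910, 1921, 1927, 1932, 1938, 1949, 1955 — 10 in total.

10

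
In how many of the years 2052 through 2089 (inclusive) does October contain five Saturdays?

October has 31 days; it has five Saturdays when Saturday falls among the first (month-length − 28) days — i.e. when October 1 is one of Saturday/Friday/Thursday.
October 1 by year: 2052:Tue 2053:Wed 2054:Thu✓ 2055:Fri✓ 2056:Sun 2057:Mon 2058:Tue 2059:Wed 2060:Fri✓ 2061:Sat✓ 2062:Sun 2063:Mon 2064:Wed 2065:Thu✓ 2066:Fri✓ …(8 more)… 2075:Tue 2076:Thu✓ 2077:Fri✓ 2078:Sat✓ 2079:Sun 2080:Tue 2081:Wed 2082:Thu✓ 2083:Fri✓ 2084:Sun 2085:Mon 2086:Tue 2087:Wed 2088:Fri✓ 2089:Sat✓
Years with five Saturdays: 2054, 2055, 2060, 2061, 2065, 2066, 2067, 2071, 2072, 2076, 2077, 2078, 2082, 2083, 2088, 2089 → 16.

16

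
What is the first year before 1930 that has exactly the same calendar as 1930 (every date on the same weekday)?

1919

Two years share a calendar iff Jan 1 falls on the same weekday and both are leap or both are common. 1930: Jan 1 is Wednesday, common year.
1929: Jan 1 Tuesday, common
1928: Jan 1 Sunday, leap
1927: Jan 1 Saturday, common
1926: Jan 1 Friday, common
1925: Jan 1 Thursday, common
1924: Jan 1 Tuesday, leap
1923: Jan 1 Monday, common
1922: Jan 1 Sunday, common
1921: Jan 1 Saturday, common
1920: Jan 1 Thursday, leap
1919: Jan 1 Wednesday, common
1919 matches on both conditions.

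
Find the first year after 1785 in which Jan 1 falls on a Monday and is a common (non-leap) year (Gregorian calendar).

1787

Jan 1 advances by 2 weekdays after a leap year and by 1 after a common year.
1785: Jan 1 is Saturday.
1786: Sunday
1787: Monday
1787 begins on a Monday and is a common year.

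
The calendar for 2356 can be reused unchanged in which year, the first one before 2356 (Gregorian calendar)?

Two years share a calendar iff Jan 1 falls on the same weekday and both are leap or both are common. 2356: Jan 1 is Sunday, leap year.
2355: Jan 1 Saturday, common
2354: Jan 1 Friday, common
2353: Jan 1 Thursday, common
2352: Jan 1 Tuesday, leap
2351: Jan 1 Monday, common
2350: Jan 1 Sunday, common
2349: Jan 1 Saturday, common
2348: Jan 1 Thursday, leap
2347: Jan 1 Wednesday, common
2346: Jan 1 Tuesday, common
2345: Jan 1 Monday, common
2344: Jan 1 Saturday, leap
2343: Jan 1 Friday, common
2342: Jan 1 Thursday, common
2341: Jan 1 Wednesday, common
2340: Jan 1 Monday, leap
2339: Jan 1 Sunday, common
2338: Jan 1 Saturday, common
2337: Jan 1 Friday, common
2336: Jan 1 Wednesday, leap
2335: Jan 1 Tuesday, common
2334: Jan 1 Monday, common
2333: Jan 1 Sunday, common
2332: Jan 1 Friday, leap
2331: Jan 1 Thursday, common
2330: Jan 1 Wednesday, common
2329: Jan 1 Tuesday, common
2328: Jan 1 Sunday, leap
2328 matches on both conditions.

2328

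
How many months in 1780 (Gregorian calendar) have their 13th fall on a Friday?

Check the 13th of each month of 1780: Jan 13: Thu, Feb 13: Sun, Mar 13: Mon, Apr 13: Thu, May 13: Sat, Jun 13: Tue, Jul 13: Thu, Aug 13: Sun, Sep 13: Wed, Oct 13: Fri, Nov 13: Mon, Dec 13: Wed.
Friday occurs in October — 1 month.

1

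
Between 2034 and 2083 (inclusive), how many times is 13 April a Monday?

8

Track 13 April's weekday year by year (advancing +1, or +2 across a Feb 29):
  2034: Thu  2035: Fri (+1)  2036: Sun (+2)  2037: Mon (+1) ✓  2038: Tue (+1)
  2039: Wed (+1)  2040: Fri (+2)  2041: Sat (+1)  2042: Sun (+1)  2043: Mon (+1) ✓
  2044: Wed (+2)  2045: Thu (+1)  2046: Fri (+1)  2047: Sat (+1)  … (22 more years) …
  2070: Sun (+1)  2071: Mon (+1) ✓  2072: Wed (+2)  2073: Thu (+1)  2074: Fri (+1)
  2075: Sat (+1)  2076: Mon (+2) ✓  2077: Tue (+1)  2078: Wed (+1)  2079: Thu (+1)
  2080: Sat (+2)  2081: Sun (+1)  2082: Mon (+1) ✓  2083: Tue (+1)
Monday years: 2037, 2043, 2048, 2054, 2065, 2071, 2076, 2082 — 8 in total.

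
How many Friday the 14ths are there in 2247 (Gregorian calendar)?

Check the 14th of each month of 2247: Jan 14: Thu, Feb 14: Sun, Mar 14: Sun, Apr 14: Wed, May 14: Fri, Jun 14: Mon, Jul 14: Wed, Aug 14: Sat, Sep 14: Tue, Oct 14: Thu, Nov 14: Sun, Dec 14: Tue.
Friday occurs in May — 1 month.

1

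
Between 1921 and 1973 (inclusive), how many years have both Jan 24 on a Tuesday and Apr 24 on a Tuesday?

Check each year's weekday for Jan 24 and Apr 24:
  1921: Mon/Sun  1922: Tue/Mon  1923: Wed/Tue  1924: Thu/Thu  1925: Sat/Fri  1926: Sun/Sat  1927: Mon/Sun  1928: Tue/Tue ✓  1929: Thu/Wed  1930: Fri/Thu  1931: Sat/Fri  1932: Sun/Sun  1933: Tue/Mon  1934: Wed/Tue  …(25 more)…  1960: Sun/Sun  1961: Tue/Mon  1962: Wed/Tue  1963: Thu/Wed  1964: Fri/Fri  1965: Sun/Sat  1966: Mon/Sun  1967: Tue/Mon  1968: Wed/Wed  1969: Fri/Thu  1970: Sat/Fri  1971: Sun/Sat  1972: Mon/Mon  1973: Wed/Tue
Both conditions hold in: 1928, 1956 — 2.

2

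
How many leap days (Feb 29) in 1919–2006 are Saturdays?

Leap years in 1919–2006: 22 of them.
Feb 29 weekday advances by 5 (mod 7) from one leap year to the next four years later (or differs when a century non-leap intervenes).
Leap-day weekdays: 1920:Sun 1924:Fri 1928:Wed 1932:Mon 1936:Sat✓ 1940:Thu 1944:Tue 1948:Sun 1952:Fri 1956:Wed 1960:Mon 1964:Sat✓ 1968:Thu 1972:Tue 1976:Sun 1980:Fri 1984:Wed 1988:Mon 1992:Sat✓ 1996:Thu 2000:Tue 2004:Sun
Saturday: 1936, 1964, 1992 → 3.

3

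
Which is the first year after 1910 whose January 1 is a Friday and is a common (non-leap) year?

1915

Jan 1 advances by 2 weekdays after a leap year and by 1 after a common year.
1910: Jan 1 is Saturday.
1911: Sunday
1912: Monday (leap)
1913: Wednesday
1914: Thursday
1915: Friday
1915 begins on a Friday and is a common year.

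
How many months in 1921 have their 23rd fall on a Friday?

2

Check the 23rd of each month of 1921: Jan 23: Sun, Feb 23: Wed, Mar 23: Wed, Apr 23: Sat, May 23: Mon, Jun 23: Thu, Jul 23: Sat, Aug 23: Tue, Sep 23: Fri, Oct 23: Sun, Nov 23: Wed, Dec 23: Fri.
Friday occurs in September, December — 2 months.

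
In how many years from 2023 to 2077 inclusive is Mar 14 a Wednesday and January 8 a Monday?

6

Check each year's weekday for Mar 14 and January 8:
  2023: Tue/Sun  2024: Thu/Mon  2025: Fri/Wed  2026: Sat/Thu  2027: Sun/Fri  2028: Tue/Sat  2029: Wed/Mon ✓  2030: Thu/Tue  2031: Fri/Wed  2032: Sun/Thu  2033: Mon/Sat  2034: Tue/Sun  2035: Wed/Mon ✓  2036: Fri/Tue  …(27 more)…  2064: Fri/Tue  2065: Sat/Thu  2066: Sun/Fri  2067: Mon/Sat  2068: Wed/Sun  2069: Thu/Tue  2070: Fri/Wed  2071: Sat/Thu  2072: Mon/Fri  2073: Tue/Sun  2074: Wed/Mon ✓  2075: Thu/Tue  2076: Sat/Wed  2077: Sun/Fri
Both conditions hold in: 2029, 2035, 2046, 2057, 2063, 2074 — 6.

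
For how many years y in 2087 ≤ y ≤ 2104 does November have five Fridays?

November has 30 days; it has five Fridays when Friday falls among the first (month-length − 28) days — i.e. when November 1 is one of Friday/Thursday.
November 1 by year: 2087:Sat 2088:Mon 2089:Tue 2090:Wed 2091:Thu✓ 2092:Sat 2093:Sun 2094:Mon 2095:Tue 2096:Thu✓ 2097:Fri✓ 2098:Sat 2099:Sun 2100:Mon 2101:Tue 2102:Wed 2103:Thu✓ 2104:Sat
Years with five Fridays: 2091, 2096, 2097, 2103 → 4.

4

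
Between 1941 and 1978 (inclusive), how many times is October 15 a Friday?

6

Track October 15's weekday year by year (advancing +1, or +2 across a Feb 29):
  1941: Wed  1942: Thu (+1)  1943: Fri (+1) ✓  1944: Sun (+2)  1945: Mon (+1)
  1946: Tue (+1)  1947: Wed (+1)  1948: Fri (+2) ✓  1949: Sat (+1)  1950: Sun (+1)
  1951: Mon (+1)  1952: Wed (+2)  1953: Thu (+1)  1954: Fri (+1) ✓  … (10 more years) …
  1965: Fri (+1) ✓  1966: Sat (+1)  1967: Sun (+1)  1968: Tue (+2)  1969: Wed (+1)
  1970: Thu (+1)  1971: Fri (+1) ✓  1972: Sun (+2)  1973: Mon (+1)  1974: Tue (+1)
  1975: Wed (+1)  1976: Fri (+2) ✓  1977: Sat (+1)  1978: Sun (+1)
Friday years: 1943, 1948, 1954, 1965, 1971, 1976 — 6 in total.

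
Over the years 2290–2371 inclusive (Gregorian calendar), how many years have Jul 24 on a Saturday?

11

Track Jul 24's weekday year by year (advancing +1, or +2 across a Feb 29):
  2290: Thu  2291: Fri (+1)  2292: Sun (+2)  2293: Mon (+1)  2294: Tue (+1)
  2295: Wed (+1)  2296: Fri (+2)  2297: Sat (+1) ✓  2298: Sun (+1)  2299: Mon (+1)
  2300: Tue (+1)  2301: Wed (+1)  2302: Thu (+1)  2303: Fri (+1)  … (54 more years) …
  2358: Thu (+1)  2359: Fri (+1)  2360: Sun (+2)  2361: Mon (+1)  2362: Tue (+1)
  2363: Wed (+1)  2364: Fri (+2)  2365: Sat (+1) ✓  2366: Sun (+1)  2367: Mon (+1)
  2368: Wed (+2)  2369: Thu (+1)  2370: Fri (+1)  2371: Sat (+1) ✓
Saturday years: 2297, 2309, 2315, 2320, 2326, 2337, 2343, 2348, 2354, 2365, 2371 — 11 in total.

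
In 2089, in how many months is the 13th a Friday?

Check the 13th of each month of 2089: Jan 13: Thu, Feb 13: Sun, Mar 13: Sun, Apr 13: Wed, May 13: Fri, Jun 13: Mon, Jul 13: Wed, Aug 13: Sat, Sep 13: Tue, Oct 13: Thu, Nov 13: Sun, Dec 13: Tue.
Friday occurs in May — 1 month.

1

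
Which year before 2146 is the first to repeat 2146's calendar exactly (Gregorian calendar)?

Two years share a calendar iff Jan 1 falls on the same weekday and both are leap or both are common. 2146: Jan 1 is Saturday, common year.
2145: Jan 1 Friday, common
2144: Jan 1 Wednesday, leap
2143: Jan 1 Tuesday, common
2142: Jan 1 Monday, common
2141: Jan 1 Sunday, common
2140: Jan 1 Friday, leap
2139: Jan 1 Thursday, common
2138: Jan 1 Wednesday, common
2137: Jan 1 Tuesday, common
2136: Jan 1 Sunday, leap
2135: Jan 1 Saturday, common
2135 matches on both conditions.

2135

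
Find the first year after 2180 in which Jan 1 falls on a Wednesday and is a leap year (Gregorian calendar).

2212

Jan 1 advances by 2 weekdays after a leap year and by 1 after a common year.
2180: Jan 1 is Saturday (leap).
2181: Monday
2182: Tuesday
2183: Wednesday
2184: Thursday (leap)
2185: Saturday
2186: Sunday
2187: Monday
2188: Tuesday (leap)
2189: Thursday
2190: Friday
2191: Saturday
2192: Sunday (leap)
2193: Tuesday
2194: Wednesday
2195: Thursday
2196: Friday (leap)
2197: Sunday
2198: Monday
2199: Tuesday
2200: Wednesday
2201: Thursday
2202: Friday
2203: Saturday
2204: Sunday (leap)
2205: Tuesday
2206: Wednesday
2207: Thursday
2208: Friday (leap)
2209: Sunday
2210: Monday
2211: Tuesday
2212: Wednesday (leap)
2212 begins on a Wednesday and is a leap year.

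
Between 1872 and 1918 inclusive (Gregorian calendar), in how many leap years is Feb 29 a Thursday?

2

Leap years in 1872–1918: 11 of them.
Feb 29 weekday advances by 5 (mod 7) from one leap year to the next four years later (or differs when a century non-leap intervenes).
Leap-day weekdays: 1872:Thu✓ 1876:Tue 1880:Sun 1884:Fri 1888:Wed 1892:Mon 1896:Sat 1904:Mon 1908:Sat 1912:Thu✓ 1916:Tue
Thursday: 1872, 1912 → 2.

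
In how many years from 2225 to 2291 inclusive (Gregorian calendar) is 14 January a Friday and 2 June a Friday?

2

Check each year's weekday for 14 January and 2 June:
  2225: Fri/Thu  2226: Sat/Fri  2227: Sun/Sat  2228: Mon/Mon  2229: Wed/Tue  2230: Thu/Wed  2231: Fri/Thu  2232: Sat/Sat  2233: Mon/Sun  2234: Tue/Mon  2235: Wed/Tue  2236: Thu/Thu  2237: Sat/Fri  2238: Sun/Sat  …(39 more)…  2278: Mon/Sun  2279: Tue/Mon  2280: Wed/Wed  2281: Fri/Thu  2282: Sat/Fri  2283: Sun/Sat  2284: Mon/Mon  2285: Wed/Tue  2286: Thu/Wed  2287: Fri/Thu  2288: Sat/Sat  2289: Mon/Sun  2290: Tue/Mon  2291: Wed/Tue
Both conditions hold in: 2248, 2276 — 2.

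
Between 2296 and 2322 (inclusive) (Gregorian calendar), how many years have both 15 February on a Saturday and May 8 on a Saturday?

0

Check each year's weekday for 15 February and May 8:
  2296: Sat/Fri  2297: Mon/Sat  2298: Tue/Sun  2299: Wed/Mon  2300: Thu/Tue  2301: Fri/Wed  2302: Sat/Thu  2303: Sun/Fri  2304: Mon/Sun  2305: Wed/Mon  2306: Thu/Tue  2307: Fri/Wed  2308: Sat/Fri  2309: Mon/Sat  2310: Tue/Sun  2311: Wed/Mon  2312: Thu/Wed  2313: Sat/Thu  2314: Sun/Fri  2315: Mon/Sat  2316: Tue/Mon  2317: Thu/Tue  2318: Fri/Wed  2319: Sat/Thu  2320: Sun/Sat  2321: Tue/Sun  2322: Wed/Mon
Both conditions hold in: no year — 0.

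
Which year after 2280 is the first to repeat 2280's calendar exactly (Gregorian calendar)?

2320

Two years share a calendar iff Jan 1 falls on the same weekday and both are leap or both are common. 2280: Jan 1 is Thursday, leap year.
2281: Jan 1 Saturday, common
2282: Jan 1 Sunday, common
2283: Jan 1 Monday, common
2284: Jan 1 Tuesday, leap
2285: Jan 1 Thursday, common
2286: Jan 1 Friday, common
2287: Jan 1 Saturday, common
2288: Jan 1 Sunday, leap
2289: Jan 1 Tuesday, common
2290: Jan 1 Wednesday, common
2291: Jan 1 Thursday, common
2292: Jan 1 Friday, leap
2293: Jan 1 Sunday, common
2294: Jan 1 Monday, common
2295: Jan 1 Tuesday, common
2296: Jan 1 Wednesday, leap
2297: Jan 1 Friday, common
2298: Jan 1 Saturday, common
2299: Jan 1 Sunday, common
2300: Jan 1 Monday, common
2301: Jan 1 Tuesday, common
2302: Jan 1 Wednesday, common
2303: Jan 1 Thursday, common
2304: Jan 1 Friday, leap
2305: Jan 1 Sunday, common
2306: Jan 1 Monday, common
2307: Jan 1 Tuesday, common
2308: Jan 1 Wednesday, leap
2309: Jan 1 Friday, common
2310: Jan 1 Saturday, common
2311: Jan 1 Sunday, common
2312: Jan 1 Monday, leap
2313: Jan 1 Wednesday, common
2314: Jan 1 Thursday, common
2315: Jan 1 Friday, common
2316: Jan 1 Saturday, leap
2317: Jan 1 Monday, common
2318: Jan 1 Tuesday, common
2319: Jan 1 Wednesday, common
2320: Jan 1 Thursday, leap
2320 matches on both conditions.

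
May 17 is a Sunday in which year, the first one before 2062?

From one year to the next, a fixed date's weekday advances by 1, or by 2 when a Feb 29 lies between the two dates.
2062: May 17 is Wednesday.
2061: Tuesday (−1)
2060: Monday (−1)
2059: Saturday (−2)
2058: Friday (−1)
2057: Thursday (−1)
2056: Wednesday (−1)
2055: Monday (−2)
2054: Sunday (−1)
May 17 falls on a Sunday in 2054.

2054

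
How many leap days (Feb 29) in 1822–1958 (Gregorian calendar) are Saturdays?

5

Leap years in 1822–1958: 33 of them.
Feb 29 weekday advances by 5 (mod 7) from one leap year to the next four years later (or differs when a century non-leap intervenes).
Leap-day weekdays: 1824:Sun 1828:Fri 1832:Wed 1836:Mon 1840:Sat✓ 1844:Thu 1848:Tue 1852:Sun 1856:Fri 1860:Wed 1864:Mon 1868:Sat✓ 1872:Thu …(7 more)… 1908:Sat✓ 1912:Thu 1916:Tue 1920:Sun 1924:Fri 1928:Wed 1932:Mon 1936:Sat✓ 1940:Thu 1944:Tue 1948:Sun 1952:Fri 1956:Wed
Saturday: 1840, 1868, 1896, 1908, 1936 → 5.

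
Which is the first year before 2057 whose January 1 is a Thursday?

Jan 1 advances by 2 weekdays after a leap year and by 1 after a common year.
2057: Jan 1 is Monday.
2056: Saturday (leap)
2055: Friday
2054: Thursday
2054 begins on a Thursday

2054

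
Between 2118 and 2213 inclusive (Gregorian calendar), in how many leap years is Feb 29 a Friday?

3

Leap years in 2118–2213: 23 of them.
Feb 29 weekday advances by 5 (mod 7) from one leap year to the next four years later (or differs when a century non-leap intervenes).
Leap-day weekdays: 2120:Thu 2124:Tue 2128:Sun 2132:Fri✓ 2136:Wed 2140:Mon 2144:Sat 2148:Thu 2152:Tue 2156:Sun 2160:Fri✓ 2164:Wed 2168:Mon 2172:Sat 2176:Thu 2180:Tue 2184:Sun 2188:Fri✓ 2192:Wed 2196:Mon 2204:Wed 2208:Mon 2212:Sat
Friday: 2132, 2160, 2188 → 3.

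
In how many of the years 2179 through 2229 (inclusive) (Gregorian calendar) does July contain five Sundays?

July has 31 days; it has five Sundays when Sunday falls among the first (month-length − 28) days — i.e. when July 1 is one of Sunday/Saturday/Friday.
July 1 by year: 2179:Thu 2180:Sat✓ 2181:Sun✓ 2182:Mon 2183:Tue 2184:Thu 2185:Fri✓ 2186:Sat✓ 2187:Sun✓ 2188:Tue 2189:Wed 2190:Thu 2191:Fri✓ 2192:Sun✓ 2193:Mon …(21 more)… 2215:Sat✓ 2216:Mon 2217:Tue 2218:Wed 2219:Thu 2220:Sat✓ 2221:Sun✓ 2222:Mon 2223:Tue 2224:Thu 2225:Fri✓ 2226:Sat✓ 2227:Sun✓ 2228:Tue 2229:Wed
Years with five Sundays: 2180, 2181, 2185, 2186, 2187, 2191, 2192, 2196, 2197, 2198, 2203, 2204, 2208, 2209, 2210, 2214, 2215, 2220, 2221, 2225, 2226, 2227 → 22.

22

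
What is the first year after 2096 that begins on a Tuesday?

2097

Jan 1 advances by 2 weekdays after a leap year and by 1 after a common year.
2096: Jan 1 is Sunday (leap).
2097: Tuesday
2097 begins on a Tuesday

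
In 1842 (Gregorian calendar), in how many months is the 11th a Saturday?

1

Check the 11th of each month of 1842: Jan 11: Tue, Feb 11: Fri, Mar 11: Fri, Apr 11: Mon, May 11: Wed, Jun 11: Sat, Jul 11: Mon, Aug 11: Thu, Sep 11: Sun, Oct 11: Tue, Nov 11: Fri, Dec 11: Sun.
Saturday occurs in June — 1 month.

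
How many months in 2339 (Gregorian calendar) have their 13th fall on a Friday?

2

Check the 13th of each month of 2339: Jan 13: Fri, Feb 13: Mon, Mar 13: Mon, Apr 13: Thu, May 13: Sat, Jun 13: Tue, Jul 13: Thu, Aug 13: Sun, Sep 13: Wed, Oct 13: Fri, Nov 13: Mon, Dec 13: Wed.
Friday occurs in January, October — 2 months.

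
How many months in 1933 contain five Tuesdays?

A month of length L has five Tuesdays iff its first Tuesday is on day ≤ L−28 (so day 1–3 in a 31-day month, 1–2 in a 30-day month, day 1 in a leap February).
Checking each month of 1933: Jan starts Sun (31d) ✓; Feb starts Wed (28d); Mar starts Wed (31d); Apr starts Sat (30d); May starts Mon (31d) ✓; Jun starts Thu (30d); Jul starts Sat (31d); Aug starts Tue (31d) ✓; Sep starts Fri (30d); Oct starts Sun (31d) ✓; Nov starts Wed (30d); Dec starts Fri (31d).
Five-Tuesday months: January, May, August, October → 4.

4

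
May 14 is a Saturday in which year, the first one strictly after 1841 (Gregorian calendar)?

1842

From one year to the next, a fixed date's weekday advances by 1, or by 2 when a Feb 29 lies between the two dates.
1841: May 14 is Friday.
1842: Saturday (+1)
May 14 falls on a Saturday in 1842.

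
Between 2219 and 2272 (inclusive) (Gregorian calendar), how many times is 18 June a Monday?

Track 18 June's weekday year by year (advancing +1, or +2 across a Feb 29):
  2219: Fri  2220: Sun (+2)  2221: Mon (+1) ✓  2222: Tue (+1)  2223: Wed (+1)
  2224: Fri (+2)  2225: Sat (+1)  2226: Sun (+1)  2227: Mon (+1) ✓  2228: Wed (+2)
  2229: Thu (+1)  2230: Fri (+1)  2231: Sat (+1)  2232: Mon (+2) ✓  … (26 more years) …
  2259: Sat (+1)  2260: Mon (+2) ✓  2261: Tue (+1)  2262: Wed (+1)  2263: Thu (+1)
  2264: Sat (+2)  2265: Sun (+1)  2266: Mon (+1) ✓  2267: Tue (+1)  2268: Thu (+2)
  2269: Fri (+1)  2270: Sat (+1)  2271: Sun (+1)  2272: Tue (+2)
Monday years: 2221, 2227, 2232, 2238, 2249, 2255, 2260, 2266 — 8 in total.

8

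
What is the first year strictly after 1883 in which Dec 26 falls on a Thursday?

From one year to the next, a fixed date's weekday advances by 1, or by 2 when a Feb 29 lies between the two dates.
1883: December 26 is Wednesday.
1884: Friday (+2)
1885: Saturday (+1)
1886: Sunday (+1)
1887: Monday (+1)
1888: Wednesday (+2)
1889: Thursday (+1)
Dec 26 falls on a Thursday in 1889.

1889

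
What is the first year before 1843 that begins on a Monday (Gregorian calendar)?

Jan 1 advances by 2 weekdays after a leap year and by 1 after a common year.
1843: Jan 1 is Sunday.
1842: Saturday
1841: Friday
1840: Wednesday (leap)
1839: Tuesday
1838: Monday
1838 begins on a Monday

1838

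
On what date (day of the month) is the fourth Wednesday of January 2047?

January 1, 2047 is a Tuesday, so the first Wednesday is the 2nd.
The fourth Wednesday is 2 + 21 = 23.

23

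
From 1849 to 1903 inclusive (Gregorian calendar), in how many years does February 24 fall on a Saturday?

8

Track February 24's weekday year by year (advancing +1, or +2 across a Feb 29):
  1849: Sat ✓  1850: Sun (+1)  1851: Mon (+1)  1852: Tue (+1)  1853: Thu (+2)
  1854: Fri (+1)  1855: Sat (+1) ✓  1856: Sun (+1)  1857: Tue (+2)  1858: Wed (+1)
  1859: Thu (+1)  1860: Fri (+1)  1861: Sun (+2)  1862: Mon (+1)  … (27 more years) …
  1890: Mon (+1)  1891: Tue (+1)  1892: Wed (+1)  1893: Fri (+2)  1894: Sat (+1) ✓
  1895: Sun (+1)  1896: Mon (+1)  1897: Wed (+2)  1898: Thu (+1)  1899: Fri (+1)
  1900: Sat (+1) ✓  1901: Sun (+1)  1902: Mon (+1)  1903: Tue (+1)
Saturday years: 1849, 1855, 1866, 1872, 1877, 1883, 1894, 1900 — 8 in total.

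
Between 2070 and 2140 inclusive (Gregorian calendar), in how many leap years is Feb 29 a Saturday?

Leap years in 2070–2140: 17 of them.
Feb 29 weekday advances by 5 (mod 7) from one leap year to the next four years later (or differs when a century non-leap intervenes).
Leap-day weekdays: 2072:Mon 2076:Sat✓ 2080:Thu 2084:Tue 2088:Sun 2092:Fri 2096:Wed 2104:Fri 2108:Wed 2112:Mon 2116:Sat✓ 2120:Thu 2124:Tue 2128:Sun 2132:Fri 2136:Wed 2140:Mon
Saturday: 2076, 2116 → 2.

2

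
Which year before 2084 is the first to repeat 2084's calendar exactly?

2056

Two years share a calendar iff Jan 1 falls on the same weekday and both are leap or both are common. 2084: Jan 1 is Saturday, leap year.
2083: Jan 1 Friday, common
2082: Jan 1 Thursday, common
2081: Jan 1 Wednesday, common
2080: Jan 1 Monday, leap
2079: Jan 1 Sunday, common
2078: Jan 1 Saturday, common
2077: Jan 1 Friday, common
2076: Jan 1 Wednesday, leap
2075: Jan 1 Tuesday, common
2074: Jan 1 Monday, common
2073: Jan 1 Sunday, common
2072: Jan 1 Friday, leap
2071: Jan 1 Thursday, common
2070: Jan 1 Wednesday, common
2069: Jan 1 Tuesday, common
2068: Jan 1 Sunday, leap
2067: Jan 1 Saturday, common
2066: Jan 1 Friday, common
2065: Jan 1 Thursday, common
2064: Jan 1 Tuesday, leap
2063: Jan 1 Monday, common
2062: Jan 1 Sunday, common
2061: Jan 1 Saturday, common
2060: Jan 1 Thursday, leap
2059: Jan 1 Wednesday, common
2058: Jan 1 Tuesday, common
2057: Jan 1 Monday, common
2056: Jan 1 Saturday, leap
2056 matches on both conditions.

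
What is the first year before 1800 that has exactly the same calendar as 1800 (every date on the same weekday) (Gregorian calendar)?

Two years share a calendar iff Jan 1 falls on the same weekday and both are leap or both are common. 1800: Jan 1 is Wednesday, common year.
1799: Jan 1 Tuesday, common
1798: Jan 1 Monday, common
1797: Jan 1 Sunday, common
1796: Jan 1 Friday, leap
1795: Jan 1 Thursday, common
1794: Jan 1 Wednesday, common
1794 matches on both conditions.

1794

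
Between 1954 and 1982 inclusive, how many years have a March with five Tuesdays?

March has 31 days; it has five Tuesdays when Tuesday falls among the first (month-length − 28) days — i.e. when March 1 is one of Tuesday/Monday/Sunday.
March 1 by year: 1954:Mon✓ 1955:Tue✓ 1956:Thu 1957:Fri 1958:Sat 1959:Sun✓ 1960:Tue✓ 1961:Wed 1962:Thu 1963:Fri 1964:Sun✓ 1965:Mon✓ 1966:Tue✓ 1967:Wed 1968:Fri 1969:Sat 1970:Sun✓ 1971:Mon✓ 1972:Wed 1973:Thu 1974:Fri 1975:Sat 1976:Mon✓ 1977:Tue✓ 1978:Wed 1979:Thu 1980:Sat 1981:Sun✓ 1982:Mon✓
Years with five Tuesdays: 1954, 1955, 1959, 1960, 1964, 1965, 1966, 1970, 1971, 1976, 1977, 1981, 1982 → 13.

13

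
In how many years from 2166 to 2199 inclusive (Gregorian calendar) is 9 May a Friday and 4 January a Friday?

1

Check each year's weekday for 9 May and 4 January:
  2166: Fri/Sat  2167: Sat/Sun  2168: Mon/Mon  2169: Tue/Wed  2170: Wed/Thu  2171: Thu/Fri  2172: Sat/Sat  2173: Sun/Mon  2174: Mon/Tue  2175: Tue/Wed  2176: Thu/Thu  2177: Fri/Sat  2178: Sat/Sun  2179: Sun/Mon  …(6 more)…  2186: Tue/Wed  2187: Wed/Thu  2188: Fri/Fri ✓  2189: Sat/Sun  2190: Sun/Mon  2191: Mon/Tue  2192: Wed/Wed  2193: Thu/Fri  2194: Fri/Sat  2195: Sat/Sun  2196: Mon/Mon  2197: Tue/Wed  2198: Wed/Thu  2199: Thu/Fri
Both conditions hold in: 2188 — 1.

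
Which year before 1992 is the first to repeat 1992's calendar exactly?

Two years share a calendar iff Jan 1 falls on the same weekday and both are leap or both are common. 1992: Jan 1 is Wednesday, leap year.
1991: Jan 1 Tuesday, common
1990: Jan 1 Monday, common
1989: Jan 1 Sunday, common
1988: Jan 1 Friday, leap
1987: Jan 1 Thursday, common
1986: Jan 1 Wednesday, common
1985: Jan 1 Tuesday, common
1984: Jan 1 Sunday, leap
1983: Jan 1 Saturday, common
1982: Jan 1 Friday, common
1981: Jan 1 Thursday, common
1980: Jan 1 Tuesday, leap
1979: Jan 1 Monday, common
1978: Jan 1 Sunday, common
1977: Jan 1 Saturday, common
1976: Jan 1 Thursday, leap
1975: Jan 1 Wednesday, common
1974: Jan 1 Tuesday, common
1973: Jan 1 Monday, common
1972: Jan 1 Saturday, leap
1971: Jan 1 Friday, common
1970: Jan 1 Thursday, common
1969: Jan 1 Wednesday, common
1968: Jan 1 Monday, leap
1967: Jan 1 Sunday, common
1966: Jan 1 Saturday, common
1965: Jan 1 Friday, common
1964: Jan 1 Wednesday, leap
1964 matches on both conditions.

1964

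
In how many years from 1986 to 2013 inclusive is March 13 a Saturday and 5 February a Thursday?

1

Check each year's weekday for March 13 and 5 February:
  1986: Thu/Wed  1987: Fri/Thu  1988: Sun/Fri  1989: Mon/Sun  1990: Tue/Mon  1991: Wed/Tue  1992: Fri/Wed  1993: Sat/Fri  1994: Sun/Sat  1995: Mon/Sun  1996: Wed/Mon  1997: Thu/Wed  1998: Fri/Thu  1999: Sat/Fri  2000: Mon/Sat  2001: Tue/Mon  2002: Wed/Tue  2003: Thu/Wed  2004: Sat/Thu ✓  2005: Sun/Sat  2006: Mon/Sun  2007: Tue/Mon  2008: Thu/Tue  2009: Fri/Thu  2010: Sat/Fri  2011: Sun/Sat  2012: Tue/Sun  2013: Wed/Tue
Both conditions hold in: 2004 — 1.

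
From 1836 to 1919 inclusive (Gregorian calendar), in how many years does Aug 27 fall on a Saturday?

12

Track Aug 27's weekday year by year (advancing +1, or +2 across a Feb 29):
  1836: Sat ✓  1837: Sun (+1)  1838: Mon (+1)  1839: Tue (+1)  1840: Thu (+2)
  1841: Fri (+1)  1842: Sat (+1) ✓  1843: Sun (+1)  1844: Tue (+2)  1845: Wed (+1)
  1846: Thu (+1)  1847: Fri (+1)  1848: Sun (+2)  1849: Mon (+1)  … (56 more years) …
  1906: Mon (+1)  1907: Tue (+1)  1908: Thu (+2)  1909: Fri (+1)  1910: Sat (+1) ✓
  1911: Sun (+1)  1912: Tue (+2)  1913: Wed (+1)  1914: Thu (+1)  1915: Fri (+1)
  1916: Sun (+2)  1917: Mon (+1)  1918: Tue (+1)  1919: Wed (+1)
Saturday years: 1836, 1842, 1853, 1859, 1864, 1870, 1881, 1887, 1892, 1898, 1904, 1910 — 12 in total.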